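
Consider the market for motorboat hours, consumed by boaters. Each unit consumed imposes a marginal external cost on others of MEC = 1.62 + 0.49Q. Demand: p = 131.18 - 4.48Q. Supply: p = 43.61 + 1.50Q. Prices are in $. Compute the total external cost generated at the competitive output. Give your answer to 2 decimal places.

$76.26

Market equilibrium (private): 43.61 + 1.50Q = 131.18 - 4.48Q → Q_m = 14.6438.
Total external cost = ∫₀^{Q_m} (1.62 + 0.49Q) dQ = 1.62×14.6438 + ½×0.49×14.6438² = 76.2610.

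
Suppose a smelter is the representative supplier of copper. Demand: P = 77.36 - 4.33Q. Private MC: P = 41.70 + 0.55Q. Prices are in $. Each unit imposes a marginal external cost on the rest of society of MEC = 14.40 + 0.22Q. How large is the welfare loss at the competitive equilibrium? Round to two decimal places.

Market equilibrium (private): 41.70 + 0.55Q = 77.36 - 4.33Q → Q_m = 7.3074.
Social marginal cost = private MC + MEC = 56.10 + 0.77Q.
Set SMC = demand: 56.10 + 0.77Q = 77.36 - 4.33Q → Q* = 4.1686.
Height of the DWL triangle at Q_m is SMC(Q_m) − demand(Q_m) = MEC(Q_m) = 16.0076.
DWL = ½ × 3.1388 × 16.0076 = 25.1223.

DWL = $25.12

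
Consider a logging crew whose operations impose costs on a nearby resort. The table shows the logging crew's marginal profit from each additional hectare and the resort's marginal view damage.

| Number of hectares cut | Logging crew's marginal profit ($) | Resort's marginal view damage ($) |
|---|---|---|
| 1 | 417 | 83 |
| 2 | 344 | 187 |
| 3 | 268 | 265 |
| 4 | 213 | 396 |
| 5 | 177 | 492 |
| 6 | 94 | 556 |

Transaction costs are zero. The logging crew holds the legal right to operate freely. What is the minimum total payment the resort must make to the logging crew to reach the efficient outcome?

Left alone the logging crew would choose level 6 (marginal profit stays positive).
Efficient level: k* = 3 (marginal profit ≥ marginal view damage through 3).
The resort must at least cover the logging crew's forgone profit from cutting 6→3: 213 + 177 + 94 = 484.

$484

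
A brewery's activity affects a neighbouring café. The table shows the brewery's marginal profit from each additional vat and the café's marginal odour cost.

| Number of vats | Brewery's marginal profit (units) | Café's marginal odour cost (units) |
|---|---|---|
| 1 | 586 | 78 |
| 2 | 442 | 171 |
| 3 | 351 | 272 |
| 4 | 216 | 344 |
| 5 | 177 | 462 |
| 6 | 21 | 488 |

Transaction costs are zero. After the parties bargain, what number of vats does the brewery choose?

Bargaining reaches the level where marginal profit last exceeds marginal odour cost.
That holds through level 3 (351 ≥ 272) but not at 4 (216 < 344).

3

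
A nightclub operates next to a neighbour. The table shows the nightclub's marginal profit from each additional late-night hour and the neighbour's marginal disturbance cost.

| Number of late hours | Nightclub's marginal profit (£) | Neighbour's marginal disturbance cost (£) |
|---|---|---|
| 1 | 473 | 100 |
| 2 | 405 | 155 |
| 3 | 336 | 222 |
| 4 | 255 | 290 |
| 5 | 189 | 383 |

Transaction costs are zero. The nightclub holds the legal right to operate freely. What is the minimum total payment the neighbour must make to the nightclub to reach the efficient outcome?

Left alone the nightclub would choose level 5 (marginal profit stays positive).
Efficient level: k* = 3 (marginal profit ≥ marginal disturbance cost through 3).
The neighbour must at least cover the nightclub's forgone profit from cutting 5→3: 255 + 189 = 444.

£444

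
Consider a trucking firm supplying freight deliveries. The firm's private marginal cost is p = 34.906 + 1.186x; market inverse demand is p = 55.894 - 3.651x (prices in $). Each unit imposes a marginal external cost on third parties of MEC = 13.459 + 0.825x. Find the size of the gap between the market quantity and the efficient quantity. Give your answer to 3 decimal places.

3.009 units

Market equilibrium (private): 34.906 + 1.186x = 55.894 - 3.651x → x_m = 4.3391.
Social marginal cost = private MC + MEC = 48.365 + 2.011x.
Set SMC = demand: 48.365 + 2.011x = 55.894 - 3.651x → x* = 1.3297.
Gap = |4.3391 − 1.3297| = 3.0094.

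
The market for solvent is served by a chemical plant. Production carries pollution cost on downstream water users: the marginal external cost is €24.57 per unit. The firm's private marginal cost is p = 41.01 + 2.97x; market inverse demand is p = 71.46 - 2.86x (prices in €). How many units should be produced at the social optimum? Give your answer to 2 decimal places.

x* = 1.01

Social marginal cost = private MC + MEC = 65.58 + 2.97x.
Set SMC = demand: 65.58 + 2.97x = 71.46 - 2.86x → x* = 1.0086.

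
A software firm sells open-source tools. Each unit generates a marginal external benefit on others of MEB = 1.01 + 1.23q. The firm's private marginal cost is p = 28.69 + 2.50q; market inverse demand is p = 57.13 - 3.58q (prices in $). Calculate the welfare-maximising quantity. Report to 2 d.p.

q* = 6.07

Social marginal cost = private MC − MEB = 27.68 + 1.27q.
Set SMC = demand: 27.68 + 1.27q = 57.13 - 3.58q → q* = 6.0722.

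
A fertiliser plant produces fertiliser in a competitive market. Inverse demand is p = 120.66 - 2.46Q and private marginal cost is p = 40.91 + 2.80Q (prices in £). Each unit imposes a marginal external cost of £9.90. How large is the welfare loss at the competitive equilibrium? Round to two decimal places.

Market equilibrium (private): 40.91 + 2.80Q = 120.66 - 2.46Q → Q_m = 15.1616.
Social marginal cost = private MC + MEC = 50.81 + 2.80Q.
Set SMC = demand: 50.81 + 2.80Q = 120.66 - 2.46Q → Q* = 13.2795.
Between Q* and Q_m the wedge SMC − demand runs linearly from 0 to MEC(Q_m), so the loss is a triangle.
DWL = ½ × 1.8821 × 9.9000 = 9.3164.

DWL = £9.32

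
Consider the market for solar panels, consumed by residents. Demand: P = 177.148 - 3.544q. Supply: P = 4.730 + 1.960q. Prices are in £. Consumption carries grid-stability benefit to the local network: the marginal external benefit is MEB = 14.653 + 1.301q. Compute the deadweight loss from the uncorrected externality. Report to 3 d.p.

DWL = £365.222

Market equilibrium (private): 4.730 + 1.960q = 177.148 - 3.544q → q_m = 31.3259.
Social marginal benefit = demand + MEB = 191.801 - 2.243q.
Set SMB = MC: 191.801 - 2.243q = 4.730 + 1.960q → q* = 44.5089.
The welfare-loss triangle has base |q_m − q*| and height MEB(q_m) (the vertical gap between SMB and MC is zero at q* and MEB at q_m).
DWL = ½ × 13.1830 × 55.4081 = 365.2225.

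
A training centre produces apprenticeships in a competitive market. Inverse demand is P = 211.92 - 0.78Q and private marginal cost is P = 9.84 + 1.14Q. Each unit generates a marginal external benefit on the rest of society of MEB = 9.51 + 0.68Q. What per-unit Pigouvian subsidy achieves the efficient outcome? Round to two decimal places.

subsidy = 125.54 per unit

Social marginal cost = private MC − MEB = 0.33 + 0.46Q.
Set SMC = demand: 0.33 + 0.46Q = 211.92 - 0.78Q → Q* = 170.6371.
The Pigouvian subsidy equals MEB at Q*: 9.51 + 0.68×170.6371 = 125.5432.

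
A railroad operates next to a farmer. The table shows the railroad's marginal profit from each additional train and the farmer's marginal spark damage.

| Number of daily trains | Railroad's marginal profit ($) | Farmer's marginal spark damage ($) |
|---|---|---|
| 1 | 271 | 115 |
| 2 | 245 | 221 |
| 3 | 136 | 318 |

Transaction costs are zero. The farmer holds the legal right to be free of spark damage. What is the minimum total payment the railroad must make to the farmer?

$336

Efficient level: marginal profit ≥ marginal spark damage through level 2, so k* = 2.
With the farmer holding the right, the railroad must at least compensate total damage at k*: 115 + 221 = 336.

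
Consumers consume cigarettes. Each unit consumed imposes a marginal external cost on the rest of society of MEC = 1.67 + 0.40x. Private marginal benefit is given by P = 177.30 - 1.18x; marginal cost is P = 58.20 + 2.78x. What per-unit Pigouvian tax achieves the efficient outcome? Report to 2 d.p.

tax = 12.44 per unit

Social marginal benefit = demand − MEC = 175.63 - 1.58x.
Set SMB = MC: 175.63 - 1.58x = 58.20 + 2.78x → x* = 26.9335.
The Pigouvian tax equals MEC at x*: 1.67 + 0.40×26.9335 = 12.4434.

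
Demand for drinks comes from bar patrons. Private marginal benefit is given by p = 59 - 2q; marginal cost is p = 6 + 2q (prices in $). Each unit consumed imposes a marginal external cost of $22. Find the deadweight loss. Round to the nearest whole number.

DWL = $61

Market equilibrium (private): 6 + 2q = 59 - 2q → q_m = 13.2500.
Social marginal benefit = demand − MEC = 37 - 2q.
Set SMB = MC: 37 - 2q = 6 + 2q → q* = 7.7500.
Height of the DWL triangle at q_m is MC(q_m) − SMB(q_m) = MEC(q_m) = 22.0000.
DWL = ½ × 5.5000 × 22.0000 = 60.5000.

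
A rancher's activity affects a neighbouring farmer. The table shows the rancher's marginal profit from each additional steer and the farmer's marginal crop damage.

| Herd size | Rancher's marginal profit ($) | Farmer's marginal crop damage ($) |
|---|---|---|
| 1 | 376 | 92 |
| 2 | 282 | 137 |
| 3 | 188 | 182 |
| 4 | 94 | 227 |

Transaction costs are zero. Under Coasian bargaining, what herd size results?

Bargaining reaches the level where marginal profit last exceeds marginal crop damage.
That holds through level 3 (188 ≥ 182) but not at 4 (94 < 227).

3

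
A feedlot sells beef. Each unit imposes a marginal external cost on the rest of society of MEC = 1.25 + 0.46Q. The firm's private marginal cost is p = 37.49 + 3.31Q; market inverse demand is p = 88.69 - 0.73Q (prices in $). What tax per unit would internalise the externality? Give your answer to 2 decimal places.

tax = $6.36 per unit

Social marginal cost = private MC + MEC = 38.74 + 3.77Q.
Set SMC = demand: 38.74 + 3.77Q = 88.69 - 0.73Q → Q* = 11.1000.
The Pigouvian tax equals MEC at Q*: 1.25 + 0.46×11.1000 = 6.3560.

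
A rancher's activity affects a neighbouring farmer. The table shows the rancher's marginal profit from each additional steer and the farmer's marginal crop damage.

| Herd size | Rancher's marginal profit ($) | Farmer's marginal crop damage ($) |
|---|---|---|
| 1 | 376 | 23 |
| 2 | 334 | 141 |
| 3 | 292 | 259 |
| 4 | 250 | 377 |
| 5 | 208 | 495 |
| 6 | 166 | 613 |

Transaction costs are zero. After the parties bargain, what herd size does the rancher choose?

3

Bargaining reaches the level where marginal profit last exceeds marginal crop damage.
That holds through level 3 (292 ≥ 259) but not at 4 (250 < 377).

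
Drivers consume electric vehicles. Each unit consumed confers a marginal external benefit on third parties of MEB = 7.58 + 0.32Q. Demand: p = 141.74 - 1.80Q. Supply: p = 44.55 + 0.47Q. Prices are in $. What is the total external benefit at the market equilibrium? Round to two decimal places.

$617.84

Market equilibrium (private): 44.55 + 0.47Q = 141.74 - 1.80Q → Q_m = 42.8150.
Total external benefit = ∫₀^{Q_m} (7.58 + 0.32Q) dQ = 7.58×42.8150 + ½×0.32×42.8150² = 617.8376.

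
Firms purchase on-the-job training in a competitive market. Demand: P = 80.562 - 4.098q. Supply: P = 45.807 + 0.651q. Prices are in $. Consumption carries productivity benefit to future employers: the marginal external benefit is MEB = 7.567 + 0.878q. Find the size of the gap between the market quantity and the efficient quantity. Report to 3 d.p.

3.615 units

Market equilibrium (private): 45.807 + 0.651q = 80.562 - 4.098q → q_m = 7.3184.
Social marginal benefit = demand + MEB = 88.129 - 3.220q.
Set SMB = MC: 88.129 - 3.220q = 45.807 + 0.651q → q* = 10.9331.
Gap = |7.3184 − 10.9331| = 3.6147.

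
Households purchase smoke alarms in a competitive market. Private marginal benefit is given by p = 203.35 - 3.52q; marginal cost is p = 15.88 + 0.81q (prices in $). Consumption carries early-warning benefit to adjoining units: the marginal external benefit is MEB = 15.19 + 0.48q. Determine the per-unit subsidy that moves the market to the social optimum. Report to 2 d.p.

subsidy = $40.46 per unit

Social marginal benefit = demand + MEB = 218.54 - 3.04q.
Set SMB = MC: 218.54 - 3.04q = 15.88 + 0.81q → q* = 52.6390.
The Pigouvian subsidy equals MEB at q*: 15.19 + 0.48×52.6390 = 40.4567.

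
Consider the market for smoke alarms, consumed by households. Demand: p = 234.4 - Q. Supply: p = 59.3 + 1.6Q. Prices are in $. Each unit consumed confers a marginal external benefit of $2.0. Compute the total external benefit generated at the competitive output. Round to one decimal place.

$134.7

Market equilibrium (private): 59.3 + 1.6Q = 234.4 - Q → Q_m = 67.3462.
Total external benefit = MEB × Q_m = 2.0 × 67.3462 = 134.6924.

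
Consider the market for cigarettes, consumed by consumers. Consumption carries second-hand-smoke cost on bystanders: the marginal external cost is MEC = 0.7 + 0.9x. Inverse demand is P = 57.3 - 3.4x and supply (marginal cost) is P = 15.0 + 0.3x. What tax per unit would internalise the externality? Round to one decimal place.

tax = 8.8 per unit

Social marginal benefit = demand − MEC = 56.6 - 4.3x.
Set SMB = MC: 56.6 - 4.3x = 15.0 + 0.3x → x* = 9.0435.
The Pigouvian tax equals MEC at x*: 0.7 + 0.9×9.0435 = 8.8392.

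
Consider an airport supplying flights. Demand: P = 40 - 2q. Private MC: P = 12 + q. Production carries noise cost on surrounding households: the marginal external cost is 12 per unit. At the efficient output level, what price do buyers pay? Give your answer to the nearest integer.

Social marginal cost = private MC + MEC = 24 + q.
Set SMC = demand: 24 + q = 40 - 2q → q* = 5.3333.
Consumer price on the demand curve at q*: 40 − 2×5.3333 = 29.3334.

P = 29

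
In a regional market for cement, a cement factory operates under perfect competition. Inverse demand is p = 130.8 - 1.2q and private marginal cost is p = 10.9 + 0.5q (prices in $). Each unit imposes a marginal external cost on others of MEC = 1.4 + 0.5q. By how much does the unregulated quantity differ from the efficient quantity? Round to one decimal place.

Market equilibrium (private): 10.9 + 0.5q = 130.8 - 1.2q → q_m = 70.5294.
Social marginal cost = private MC + MEC = 12.3 + q.
Set SMC = demand: 12.3 + q = 130.8 - 1.2q → q* = 53.8636.
Gap = |70.5294 − 53.8636| = 16.6658.

16.7 units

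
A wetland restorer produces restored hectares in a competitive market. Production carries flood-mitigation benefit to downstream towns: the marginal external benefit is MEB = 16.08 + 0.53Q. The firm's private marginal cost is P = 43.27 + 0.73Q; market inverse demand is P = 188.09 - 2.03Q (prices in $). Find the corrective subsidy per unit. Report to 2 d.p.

Social marginal cost = private MC − MEB = 27.19 + 0.20Q.
Set SMC = demand: 27.19 + 0.20Q = 188.09 - 2.03Q → Q* = 72.1525.
The Pigouvian subsidy equals MEB at Q*: 16.08 + 0.53×72.1525 = 54.3208.

subsidy = $54.32 per unit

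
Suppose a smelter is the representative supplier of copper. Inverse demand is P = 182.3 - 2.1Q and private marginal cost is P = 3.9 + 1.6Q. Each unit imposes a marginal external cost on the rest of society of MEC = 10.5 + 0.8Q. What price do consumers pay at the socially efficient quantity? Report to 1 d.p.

Social marginal cost = private MC + MEC = 14.4 + 2.4Q.
Set SMC = demand: 14.4 + 2.4Q = 182.3 - 2.1Q → Q* = 37.3111.
Consumer price on the demand curve at Q*: 182.3 − 2.1×37.3111 = 103.9467.

P = 103.9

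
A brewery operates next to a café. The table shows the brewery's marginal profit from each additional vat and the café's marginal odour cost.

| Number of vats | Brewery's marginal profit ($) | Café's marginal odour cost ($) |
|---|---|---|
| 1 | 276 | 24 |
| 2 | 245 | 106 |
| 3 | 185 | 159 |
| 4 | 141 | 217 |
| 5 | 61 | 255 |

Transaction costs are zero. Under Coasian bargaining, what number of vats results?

Bargaining reaches the level where marginal profit last exceeds marginal odour cost.
That holds through level 3 (185 ≥ 159) but not at 4 (141 < 217).

3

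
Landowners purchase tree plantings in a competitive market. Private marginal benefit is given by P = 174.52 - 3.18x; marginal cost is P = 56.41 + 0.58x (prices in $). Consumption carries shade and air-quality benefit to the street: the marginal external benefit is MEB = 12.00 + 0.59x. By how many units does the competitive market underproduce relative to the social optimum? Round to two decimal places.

Market equilibrium (private): 56.41 + 0.58x = 174.52 - 3.18x → x_m = 31.4122.
Social marginal benefit = demand + MEB = 186.52 - 2.59x.
Set SMB = MC: 186.52 - 2.59x = 56.41 + 0.58x → x* = 41.0442.
Gap = |31.4122 − 41.0442| = 9.6320.

9.63 units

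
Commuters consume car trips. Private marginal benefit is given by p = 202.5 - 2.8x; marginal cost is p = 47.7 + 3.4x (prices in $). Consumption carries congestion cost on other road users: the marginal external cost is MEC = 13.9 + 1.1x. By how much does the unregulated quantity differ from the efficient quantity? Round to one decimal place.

5.7 units

Market equilibrium (private): 47.7 + 3.4x = 202.5 - 2.8x → x_m = 24.9677.
Social marginal benefit = demand − MEC = 188.6 - 3.9x.
Set SMB = MC: 188.6 - 3.9x = 47.7 + 3.4x → x* = 19.3014.
Gap = |24.9677 − 19.3014| = 5.6663.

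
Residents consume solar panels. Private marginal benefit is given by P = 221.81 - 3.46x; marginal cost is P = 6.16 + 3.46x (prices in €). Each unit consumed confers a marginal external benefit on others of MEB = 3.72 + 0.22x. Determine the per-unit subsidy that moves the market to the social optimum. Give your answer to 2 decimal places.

subsidy = €10.92 per unit

Social marginal benefit = demand + MEB = 225.53 - 3.24x.
Set SMB = MC: 225.53 - 3.24x = 6.16 + 3.46x → x* = 32.7418.
The Pigouvian subsidy equals MEB at x*: 3.72 + 0.22×32.7418 = 10.9232.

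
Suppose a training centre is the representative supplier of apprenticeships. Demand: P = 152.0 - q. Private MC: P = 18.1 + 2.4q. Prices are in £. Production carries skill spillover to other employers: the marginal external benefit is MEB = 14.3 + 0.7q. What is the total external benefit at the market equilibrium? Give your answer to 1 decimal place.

Market equilibrium (private): 18.1 + 2.4q = 152.0 - q → q_m = 39.3824.
Total external benefit = ∫₀^{q_m} (14.3 + 0.7q) dq = 14.3×39.3824 + ½×0.7×39.3824² = 1106.0090.

£1106.0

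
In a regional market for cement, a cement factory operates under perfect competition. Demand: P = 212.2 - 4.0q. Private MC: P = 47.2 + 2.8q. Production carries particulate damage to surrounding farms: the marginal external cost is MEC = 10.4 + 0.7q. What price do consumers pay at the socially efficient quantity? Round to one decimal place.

P = 129.7

Social marginal cost = private MC + MEC = 57.6 + 3.5q.
Set SMC = demand: 57.6 + 3.5q = 212.2 - 4.0q → q* = 20.6133.
Consumer price on the demand curve at q*: 212.2 − 4.0×20.6133 = 129.7468.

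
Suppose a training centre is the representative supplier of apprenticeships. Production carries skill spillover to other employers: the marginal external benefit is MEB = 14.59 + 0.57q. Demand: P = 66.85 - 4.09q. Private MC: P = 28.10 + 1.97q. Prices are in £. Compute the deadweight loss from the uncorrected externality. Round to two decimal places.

Market equilibrium (private): 28.10 + 1.97q = 66.85 - 4.09q → q_m = 6.3944.
Social marginal cost = private MC − MEB = 13.51 + 1.40q.
Set SMC = demand: 13.51 + 1.40q = 66.85 - 4.09q → q* = 9.7158.
Between q* and q_m the wedge demand − SMC runs linearly from 0 to MEB(q_m), so the loss is a triangle.
DWL = ½ × 3.3214 × 18.2348 = 30.2825.

DWL = £30.28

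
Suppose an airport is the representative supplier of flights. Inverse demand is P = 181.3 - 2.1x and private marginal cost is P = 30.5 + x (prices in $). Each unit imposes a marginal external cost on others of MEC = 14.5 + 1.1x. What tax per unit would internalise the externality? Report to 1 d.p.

Social marginal cost = private MC + MEC = 45.0 + 2.1x.
Set SMC = demand: 45.0 + 2.1x = 181.3 - 2.1x → x* = 32.4524.
The Pigouvian tax equals MEC at x*: 14.5 + 1.1×32.4524 = 50.1976.

tax = $50.2 per unit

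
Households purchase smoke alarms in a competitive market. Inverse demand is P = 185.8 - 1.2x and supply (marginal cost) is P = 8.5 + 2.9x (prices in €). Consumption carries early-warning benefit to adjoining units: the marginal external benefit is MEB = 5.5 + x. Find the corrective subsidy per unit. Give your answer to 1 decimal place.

subsidy = €64.5 per unit

Social marginal benefit = demand + MEB = 191.3 - 0.2x.
Set SMB = MC: 191.3 - 0.2x = 8.5 + 2.9x → x* = 58.9677.
The Pigouvian subsidy equals MEB at x*: 5.5 + 1.0×58.9677 = 64.4677.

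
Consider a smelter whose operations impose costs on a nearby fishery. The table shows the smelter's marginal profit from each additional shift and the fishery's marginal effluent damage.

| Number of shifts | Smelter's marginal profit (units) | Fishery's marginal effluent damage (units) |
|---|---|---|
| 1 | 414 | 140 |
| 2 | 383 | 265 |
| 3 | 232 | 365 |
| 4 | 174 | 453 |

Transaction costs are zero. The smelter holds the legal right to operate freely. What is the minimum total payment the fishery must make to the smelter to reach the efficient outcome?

406

Left alone the smelter would choose level 4 (marginal profit stays positive).
Efficient level: k* = 2 (marginal profit ≥ marginal effluent damage through 2).
The fishery must at least cover the smelter's forgone profit from cutting 4→2: 232 + 174 = 406.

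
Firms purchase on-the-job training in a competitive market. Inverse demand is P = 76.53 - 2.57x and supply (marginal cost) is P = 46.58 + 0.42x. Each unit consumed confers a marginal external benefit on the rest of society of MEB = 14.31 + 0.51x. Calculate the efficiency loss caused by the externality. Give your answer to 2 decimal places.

DWL = 76.02

Market equilibrium (private): 46.58 + 0.42x = 76.53 - 2.57x → x_m = 10.0167.
Social marginal benefit = demand + MEB = 90.84 - 2.06x.
Set SMB = MC: 90.84 - 2.06x = 46.58 + 0.42x → x* = 17.8468.
The welfare-loss triangle has base |x_m − x*| and height MEB(x_m) (the vertical gap between SMB and MC is zero at x* and MEB at x_m).
DWL = ½ × 7.8301 × 19.4185 = 76.0244.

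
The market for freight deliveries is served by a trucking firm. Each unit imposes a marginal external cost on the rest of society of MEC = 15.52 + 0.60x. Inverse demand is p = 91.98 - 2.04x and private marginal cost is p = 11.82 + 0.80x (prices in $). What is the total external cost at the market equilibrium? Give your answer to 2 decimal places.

Market equilibrium (private): 11.82 + 0.80x = 91.98 - 2.04x → x_m = 28.2254.
Total external cost = ∫₀^{x_m} (15.52 + 0.60x) dx = 15.52×28.2254 + ½×0.60×28.2254² = 677.0602.

$677.06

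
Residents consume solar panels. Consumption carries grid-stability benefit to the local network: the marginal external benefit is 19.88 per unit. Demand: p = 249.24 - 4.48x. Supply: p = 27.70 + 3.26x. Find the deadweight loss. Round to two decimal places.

DWL = 25.53

Market equilibrium (private): 27.70 + 3.26x = 249.24 - 4.48x → x_m = 28.6227.
Social marginal benefit = demand + MEB = 269.12 - 4.48x.
Set SMB = MC: 269.12 - 4.48x = 27.70 + 3.26x → x* = 31.1912.
The loss is the area between SMB and MC from x* to x_m; with linear curves that's a triangle of height MEB(x_m).
DWL = ½ × 2.5685 × 19.8800 = 25.5309.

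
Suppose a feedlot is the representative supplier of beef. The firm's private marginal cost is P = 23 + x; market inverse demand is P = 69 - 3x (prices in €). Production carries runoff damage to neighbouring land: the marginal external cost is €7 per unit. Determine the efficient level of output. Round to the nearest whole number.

Social marginal cost = private MC + MEC = 30 + x.
Set SMC = demand: 30 + x = 69 - 3x → x* = 9.7500.

x* = 10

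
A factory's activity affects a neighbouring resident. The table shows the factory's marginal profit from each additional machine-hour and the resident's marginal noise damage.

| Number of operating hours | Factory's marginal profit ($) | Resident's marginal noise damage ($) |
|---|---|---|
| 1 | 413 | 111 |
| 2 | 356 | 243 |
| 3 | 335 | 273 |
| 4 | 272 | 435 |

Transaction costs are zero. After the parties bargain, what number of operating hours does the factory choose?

Bargaining reaches the level where marginal profit last exceeds marginal noise damage.
That holds through level 3 (335 ≥ 273) but not at 4 (272 < 435).

3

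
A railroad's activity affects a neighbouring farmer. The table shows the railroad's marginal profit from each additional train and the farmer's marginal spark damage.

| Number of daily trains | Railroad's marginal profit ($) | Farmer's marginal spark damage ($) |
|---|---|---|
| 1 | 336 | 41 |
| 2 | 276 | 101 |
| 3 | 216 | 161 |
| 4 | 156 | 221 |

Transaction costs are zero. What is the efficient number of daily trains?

3

Bargaining reaches the level where marginal profit last exceeds marginal spark damage.
That holds through level 3 (216 ≥ 161) but not at 4 (156 < 221).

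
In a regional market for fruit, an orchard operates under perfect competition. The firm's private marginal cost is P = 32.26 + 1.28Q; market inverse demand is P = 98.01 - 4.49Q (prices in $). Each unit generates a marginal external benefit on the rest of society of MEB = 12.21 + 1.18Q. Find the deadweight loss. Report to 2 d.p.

Market equilibrium (private): 32.26 + 1.28Q = 98.01 - 4.49Q → Q_m = 11.3951.
Social marginal cost = private MC − MEB = 20.05 + 0.10Q.
Set SMC = demand: 20.05 + 0.10Q = 98.01 - 4.49Q → Q* = 16.9847.
Height of the DWL triangle at Q_m is demand(Q_m) − SMC(Q_m) = MEB(Q_m) = 25.6563.
DWL = ½ × 5.5896 × 25.6563 = 71.7042.

DWL = $71.70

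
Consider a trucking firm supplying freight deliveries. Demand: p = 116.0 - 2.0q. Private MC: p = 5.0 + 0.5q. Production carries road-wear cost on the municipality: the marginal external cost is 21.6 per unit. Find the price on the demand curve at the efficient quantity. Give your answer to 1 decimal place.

P = 44.5

Social marginal cost = private MC + MEC = 26.6 + 0.5q.
Set SMC = demand: 26.6 + 0.5q = 116.0 - 2.0q → q* = 35.7600.
Consumer price on the demand curve at q*: 116.0 − 2.0×35.7600 = 44.4800.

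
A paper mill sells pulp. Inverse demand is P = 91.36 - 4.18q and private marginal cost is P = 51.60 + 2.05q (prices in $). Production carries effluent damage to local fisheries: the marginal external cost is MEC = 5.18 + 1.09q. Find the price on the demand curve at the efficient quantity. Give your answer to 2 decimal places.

P = $71.61

Social marginal cost = private MC + MEC = 56.78 + 3.14q.
Set SMC = demand: 56.78 + 3.14q = 91.36 - 4.18q → q* = 4.7240.
Consumer price on the demand curve at q*: 91.36 − 4.18×4.7240 = 71.6137.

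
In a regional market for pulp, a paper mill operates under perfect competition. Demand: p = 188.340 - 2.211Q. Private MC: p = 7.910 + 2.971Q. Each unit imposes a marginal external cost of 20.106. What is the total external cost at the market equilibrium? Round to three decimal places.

Market equilibrium (private): 7.910 + 2.971Q = 188.340 - 2.211Q → Q_m = 34.8186.
Total external cost = MEC × Q_m = 20.106 × 34.8186 = 700.0628.

700.063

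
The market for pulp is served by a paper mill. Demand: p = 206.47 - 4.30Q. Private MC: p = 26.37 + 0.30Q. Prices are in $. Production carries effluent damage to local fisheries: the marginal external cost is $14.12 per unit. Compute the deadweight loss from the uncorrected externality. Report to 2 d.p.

Market equilibrium (private): 26.37 + 0.30Q = 206.47 - 4.30Q → Q_m = 39.1522.
Social marginal cost = private MC + MEC = 40.49 + 0.30Q.
Set SMC = demand: 40.49 + 0.30Q = 206.47 - 4.30Q → Q* = 36.0826.
The welfare-loss triangle has base |Q_m − Q*| and height MEC(Q_m) (the vertical gap between SMC and demand is zero at Q* and MEC at Q_m).
DWL = ½ × 3.0696 × 14.1200 = 21.6714.

DWL = $21.67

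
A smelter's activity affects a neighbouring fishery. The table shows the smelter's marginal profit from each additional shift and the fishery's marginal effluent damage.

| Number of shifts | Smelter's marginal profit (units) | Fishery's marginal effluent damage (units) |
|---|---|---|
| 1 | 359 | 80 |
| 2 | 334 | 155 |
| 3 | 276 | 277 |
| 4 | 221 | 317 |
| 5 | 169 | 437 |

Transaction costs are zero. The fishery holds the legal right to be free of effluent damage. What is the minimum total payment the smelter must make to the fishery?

Efficient level: marginal profit ≥ marginal effluent damage through level 2, so k* = 2.
With the fishery holding the right, the smelter must at least compensate total damage at k*: 80 + 155 = 235.

235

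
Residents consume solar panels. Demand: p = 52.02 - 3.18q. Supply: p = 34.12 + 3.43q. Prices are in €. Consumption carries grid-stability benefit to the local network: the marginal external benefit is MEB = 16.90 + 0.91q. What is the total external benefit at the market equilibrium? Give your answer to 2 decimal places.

€49.10

Market equilibrium (private): 34.12 + 3.43q = 52.02 - 3.18q → q_m = 2.7080.
Total external benefit = ∫₀^{q_m} (16.90 + 0.91q) dq = 16.90×2.7080 + ½×0.91×2.7080² = 49.1018.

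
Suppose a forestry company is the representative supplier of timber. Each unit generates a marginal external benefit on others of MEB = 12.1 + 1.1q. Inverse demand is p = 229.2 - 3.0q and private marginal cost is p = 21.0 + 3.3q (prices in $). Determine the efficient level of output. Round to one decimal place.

Social marginal cost = private MC − MEB = 8.9 + 2.2q.
Set SMC = demand: 8.9 + 2.2q = 229.2 - 3.0q → q* = 42.3654.

q* = 42.4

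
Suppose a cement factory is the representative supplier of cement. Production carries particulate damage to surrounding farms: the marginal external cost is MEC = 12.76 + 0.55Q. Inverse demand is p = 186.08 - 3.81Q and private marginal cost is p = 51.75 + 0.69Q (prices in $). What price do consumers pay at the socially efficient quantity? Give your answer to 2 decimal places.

P = $94.36

Social marginal cost = private MC + MEC = 64.51 + 1.24Q.
Set SMC = demand: 64.51 + 1.24Q = 186.08 - 3.81Q → Q* = 24.0733.
Consumer price on the demand curve at Q*: 186.08 − 3.81×24.0733 = 94.3607.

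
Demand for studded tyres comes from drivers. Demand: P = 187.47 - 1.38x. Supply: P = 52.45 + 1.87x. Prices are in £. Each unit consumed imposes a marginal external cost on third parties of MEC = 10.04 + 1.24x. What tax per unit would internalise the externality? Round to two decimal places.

tax = £44.56 per unit

Social marginal benefit = demand − MEC = 177.43 - 2.62x.
Set SMB = MC: 177.43 - 2.62x = 52.45 + 1.87x → x* = 27.8352.
The Pigouvian tax equals MEC at x*: 10.04 + 1.24×27.8352 = 44.5556.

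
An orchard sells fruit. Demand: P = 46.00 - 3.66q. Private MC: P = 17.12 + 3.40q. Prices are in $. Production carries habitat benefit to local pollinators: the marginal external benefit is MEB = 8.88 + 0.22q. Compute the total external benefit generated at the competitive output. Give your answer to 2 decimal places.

$38.17

Market equilibrium (private): 17.12 + 3.40q = 46.00 - 3.66q → q_m = 4.0907.
Total external benefit = ∫₀^{q_m} (8.88 + 0.22q) dq = 8.88×4.0907 + ½×0.22×4.0907² = 38.1661.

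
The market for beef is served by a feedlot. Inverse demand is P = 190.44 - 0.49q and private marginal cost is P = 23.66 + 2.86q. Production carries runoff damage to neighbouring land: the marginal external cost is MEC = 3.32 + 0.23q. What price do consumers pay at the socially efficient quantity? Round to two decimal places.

P = 168.07

Social marginal cost = private MC + MEC = 26.98 + 3.09q.
Set SMC = demand: 26.98 + 3.09q = 190.44 - 0.49q → q* = 45.6592.
Consumer price on the demand curve at q*: 190.44 − 0.49×45.6592 = 168.0670.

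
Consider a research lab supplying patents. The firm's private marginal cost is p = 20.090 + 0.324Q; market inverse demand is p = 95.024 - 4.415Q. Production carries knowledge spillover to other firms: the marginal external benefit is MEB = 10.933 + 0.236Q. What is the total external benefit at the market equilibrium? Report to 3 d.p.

Market equilibrium (private): 20.090 + 0.324Q = 95.024 - 4.415Q → Q_m = 15.8122.
Total external benefit = ∫₀^{Q_m} (10.933 + 0.236Q) dQ = 10.933×15.8122 + ½×0.236×15.8122² = 202.3778.

202.378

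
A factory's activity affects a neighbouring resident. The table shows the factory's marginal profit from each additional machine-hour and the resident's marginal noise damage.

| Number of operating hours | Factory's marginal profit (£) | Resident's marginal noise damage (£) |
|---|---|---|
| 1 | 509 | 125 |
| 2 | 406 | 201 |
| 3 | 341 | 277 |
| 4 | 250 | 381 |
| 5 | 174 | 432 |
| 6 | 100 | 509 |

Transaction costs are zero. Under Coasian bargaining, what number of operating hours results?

Bargaining reaches the level where marginal profit last exceeds marginal noise damage.
That holds through level 3 (341 ≥ 277) but not at 4 (250 < 381).

3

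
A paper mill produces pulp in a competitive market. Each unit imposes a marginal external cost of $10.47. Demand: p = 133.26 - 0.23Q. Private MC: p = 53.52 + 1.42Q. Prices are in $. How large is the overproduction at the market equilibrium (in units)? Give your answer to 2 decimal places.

Market equilibrium (private): 53.52 + 1.42Q = 133.26 - 0.23Q → Q_m = 48.3273.
Social marginal cost = private MC + MEC = 63.99 + 1.42Q.
Set SMC = demand: 63.99 + 1.42Q = 133.26 - 0.23Q → Q* = 41.9818.
Gap = |48.3273 − 41.9818| = 6.3455.

6.35 units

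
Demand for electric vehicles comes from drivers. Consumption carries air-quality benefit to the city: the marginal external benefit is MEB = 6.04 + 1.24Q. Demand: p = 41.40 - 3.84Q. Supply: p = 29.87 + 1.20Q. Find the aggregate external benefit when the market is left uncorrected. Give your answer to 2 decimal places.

Market equilibrium (private): 29.87 + 1.20Q = 41.40 - 3.84Q → Q_m = 2.2877.
Total external benefit = ∫₀^{Q_m} (6.04 + 1.24Q) dQ = 6.04×2.2877 + ½×1.24×2.2877² = 17.0625.

17.06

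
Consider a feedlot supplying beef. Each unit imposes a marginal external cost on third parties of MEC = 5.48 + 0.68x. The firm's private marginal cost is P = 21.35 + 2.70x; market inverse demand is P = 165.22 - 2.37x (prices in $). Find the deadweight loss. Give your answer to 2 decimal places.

DWL = $53.38

Market equilibrium (private): 21.35 + 2.70x = 165.22 - 2.37x → x_m = 28.3767.
Social marginal cost = private MC + MEC = 26.83 + 3.38x.
Set SMC = demand: 26.83 + 3.38x = 165.22 - 2.37x → x* = 24.0678.
The loss is the area between SMC and demand from x* to x_m; with linear curves that's a triangle of height MEC(x_m).
DWL = ½ × 4.3089 × 24.7762 = 53.3791.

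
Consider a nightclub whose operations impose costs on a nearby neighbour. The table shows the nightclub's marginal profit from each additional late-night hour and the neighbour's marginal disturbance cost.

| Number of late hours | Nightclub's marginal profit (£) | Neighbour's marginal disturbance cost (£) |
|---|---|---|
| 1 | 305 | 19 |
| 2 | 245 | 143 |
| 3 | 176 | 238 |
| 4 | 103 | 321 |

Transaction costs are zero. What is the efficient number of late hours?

2

Bargaining reaches the level where marginal profit last exceeds marginal disturbance cost.
That holds through level 2 (245 ≥ 143) but not at 3 (176 < 238).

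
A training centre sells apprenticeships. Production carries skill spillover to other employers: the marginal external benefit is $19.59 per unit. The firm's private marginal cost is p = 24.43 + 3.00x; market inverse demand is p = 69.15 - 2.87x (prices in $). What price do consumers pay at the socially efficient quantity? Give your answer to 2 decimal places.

P = $37.71

Social marginal cost = private MC − MEB = 4.84 + 3.00x.
Set SMC = demand: 4.84 + 3.00x = 69.15 - 2.87x → x* = 10.9557.
Consumer price on the demand curve at x*: 69.15 − 2.87×10.9557 = 37.7071.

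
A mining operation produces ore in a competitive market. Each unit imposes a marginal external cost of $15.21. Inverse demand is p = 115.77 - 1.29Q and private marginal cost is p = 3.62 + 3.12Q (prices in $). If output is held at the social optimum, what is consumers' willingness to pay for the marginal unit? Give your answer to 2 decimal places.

Social marginal cost = private MC + MEC = 18.83 + 3.12Q.
Set SMC = demand: 18.83 + 3.12Q = 115.77 - 1.29Q → Q* = 21.9819.
Consumer price on the demand curve at Q*: 115.77 − 1.29×21.9819 = 87.4133.

P = $87.41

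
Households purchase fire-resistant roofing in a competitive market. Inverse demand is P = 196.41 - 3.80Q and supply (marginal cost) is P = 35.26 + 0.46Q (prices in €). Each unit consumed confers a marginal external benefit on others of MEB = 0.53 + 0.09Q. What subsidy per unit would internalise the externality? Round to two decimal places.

subsidy = €4.02 per unit

Social marginal benefit = demand + MEB = 196.94 - 3.71Q.
Set SMB = MC: 196.94 - 3.71Q = 35.26 + 0.46Q → Q* = 38.7722.
The Pigouvian subsidy equals MEB at Q*: 0.53 + 0.09×38.7722 = 4.0195.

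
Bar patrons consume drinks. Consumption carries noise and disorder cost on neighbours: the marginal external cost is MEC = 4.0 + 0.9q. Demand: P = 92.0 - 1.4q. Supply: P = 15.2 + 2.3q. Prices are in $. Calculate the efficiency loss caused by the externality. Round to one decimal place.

Market equilibrium (private): 15.2 + 2.3q = 92.0 - 1.4q → q_m = 20.7568.
Social marginal benefit = demand − MEC = 88.0 - 2.3q.
Set SMB = MC: 88.0 - 2.3q = 15.2 + 2.3q → q* = 15.8261.
The welfare-loss triangle has base |q_m − q*| and height MEC(q_m) (the vertical gap between SMB and MC is zero at q* and MEC at q_m).
DWL = ½ × 4.9307 × 22.6811 = 55.9168.

DWL = $55.9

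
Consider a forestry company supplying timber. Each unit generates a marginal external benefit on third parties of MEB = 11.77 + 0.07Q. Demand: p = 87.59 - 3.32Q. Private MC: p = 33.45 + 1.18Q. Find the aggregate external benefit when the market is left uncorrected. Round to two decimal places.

146.67

Market equilibrium (private): 33.45 + 1.18Q = 87.59 - 3.32Q → Q_m = 12.0311.
Total external benefit = ∫₀^{Q_m} (11.77 + 0.07Q) dQ = 11.77×12.0311 + ½×0.07×12.0311² = 146.6722.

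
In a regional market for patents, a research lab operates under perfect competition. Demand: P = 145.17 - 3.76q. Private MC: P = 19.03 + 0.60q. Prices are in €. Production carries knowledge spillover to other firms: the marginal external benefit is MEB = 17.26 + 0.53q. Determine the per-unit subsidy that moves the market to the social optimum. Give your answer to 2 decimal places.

subsidy = €37.10 per unit

Social marginal cost = private MC − MEB = 1.77 + 0.07q.
Set SMC = demand: 1.77 + 0.07q = 145.17 - 3.76q → q* = 37.4413.
The Pigouvian subsidy equals MEB at q*: 17.26 + 0.53×37.4413 = 37.1039.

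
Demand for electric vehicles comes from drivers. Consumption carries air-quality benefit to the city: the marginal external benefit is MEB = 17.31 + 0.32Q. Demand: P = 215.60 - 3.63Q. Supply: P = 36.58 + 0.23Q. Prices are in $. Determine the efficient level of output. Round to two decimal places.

Q* = 55.46

Social marginal benefit = demand + MEB = 232.91 - 3.31Q.
Set SMB = MC: 232.91 - 3.31Q = 36.58 + 0.23Q → Q* = 55.4605.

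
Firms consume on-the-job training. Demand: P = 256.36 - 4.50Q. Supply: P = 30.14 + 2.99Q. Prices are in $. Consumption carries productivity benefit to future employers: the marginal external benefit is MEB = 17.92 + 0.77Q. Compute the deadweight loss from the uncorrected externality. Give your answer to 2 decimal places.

Market equilibrium (private): 30.14 + 2.99Q = 256.36 - 4.50Q → Q_m = 30.2029.
Social marginal benefit = demand + MEB = 274.28 - 3.73Q.
Set SMB = MC: 274.28 - 3.73Q = 30.14 + 2.99Q → Q* = 36.3304.
The welfare-loss triangle has base |Q_m − Q*| and height MEB(Q_m) (the vertical gap between SMB and MC is zero at Q* and MEB at Q_m).
DWL = ½ × 6.1275 × 41.1763 = 126.1539.

DWL = $126.15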